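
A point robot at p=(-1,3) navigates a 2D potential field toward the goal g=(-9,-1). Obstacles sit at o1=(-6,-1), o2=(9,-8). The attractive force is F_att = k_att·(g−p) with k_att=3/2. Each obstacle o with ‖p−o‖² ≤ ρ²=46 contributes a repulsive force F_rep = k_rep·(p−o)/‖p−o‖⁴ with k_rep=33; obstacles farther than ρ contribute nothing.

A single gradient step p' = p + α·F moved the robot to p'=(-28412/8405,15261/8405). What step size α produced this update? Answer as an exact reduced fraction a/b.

F_att = 3/2·(g−p) = 3/2·(-8,-4) = (-12.0000,-6.0000)
o1: d²=41 ≤ ρ²=46; F_rep = 33·(5,4)/41² = (0.0982,0.0785)
o2: d²=221 > ρ²=46 → inactive
F = F_att + ΣF_rep = (-11.9018,-5.9215)
Δp = p'−p = (-2.3804,-1.1843); α = Δx/Fx = (-20007/8405) / (-20007/1681) = 1/5
check: Δy/Fy = (-9954/8405) / (-9954/1681) = 1/5 ✓

α = 1/5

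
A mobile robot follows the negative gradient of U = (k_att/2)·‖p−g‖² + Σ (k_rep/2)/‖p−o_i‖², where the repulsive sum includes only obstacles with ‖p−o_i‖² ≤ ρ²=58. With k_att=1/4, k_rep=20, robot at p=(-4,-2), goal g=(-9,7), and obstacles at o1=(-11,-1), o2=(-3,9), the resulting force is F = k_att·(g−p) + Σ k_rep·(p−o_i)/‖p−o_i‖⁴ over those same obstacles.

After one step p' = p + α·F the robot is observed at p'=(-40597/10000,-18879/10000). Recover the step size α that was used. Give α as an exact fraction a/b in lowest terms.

α = 1/20

F_att = 1/4·(g−p) = 1/4·(-5,9) = (-1.2500,2.2500)
o1: d²=50 ≤ ρ²=58; F_rep = 20·(7,-1)/50² = (0.0560,-0.0080)
o2: d²=122 > ρ²=58 → inactive
F = F_att + ΣF_rep = (-1.1940,2.2420)
Δp = p'−p = (-0.0597,0.1121); α = Δx/Fx = (-597/10000) / (-597/500) = 1/20
check: Δy/Fy = (1121/10000) / (1121/500) = 1/20 ✓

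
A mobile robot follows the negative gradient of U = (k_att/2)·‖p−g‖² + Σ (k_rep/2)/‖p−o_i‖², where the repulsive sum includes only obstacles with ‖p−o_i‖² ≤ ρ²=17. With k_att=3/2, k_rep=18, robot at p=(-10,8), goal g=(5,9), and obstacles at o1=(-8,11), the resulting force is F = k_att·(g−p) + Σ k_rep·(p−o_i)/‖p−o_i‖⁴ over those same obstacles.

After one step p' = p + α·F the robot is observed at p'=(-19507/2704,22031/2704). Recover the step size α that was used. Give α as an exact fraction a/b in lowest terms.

α = 1/8

F_att = 3/2·(g−p) = 3/2·(15,1) = (22.5000,1.5000)
o1: d²=13 ≤ ρ²=17; F_rep = 18·(-2,-3)/13² = (-0.2130,-0.3195)
F = F_att + ΣF_rep = (22.2870,1.1805)
Δp = p'−p = (2.7859,0.1476); α = Δx/Fx = (7533/2704) / (7533/338) = 1/8
check: Δy/Fy = (399/2704) / (399/338) = 1/8 ✓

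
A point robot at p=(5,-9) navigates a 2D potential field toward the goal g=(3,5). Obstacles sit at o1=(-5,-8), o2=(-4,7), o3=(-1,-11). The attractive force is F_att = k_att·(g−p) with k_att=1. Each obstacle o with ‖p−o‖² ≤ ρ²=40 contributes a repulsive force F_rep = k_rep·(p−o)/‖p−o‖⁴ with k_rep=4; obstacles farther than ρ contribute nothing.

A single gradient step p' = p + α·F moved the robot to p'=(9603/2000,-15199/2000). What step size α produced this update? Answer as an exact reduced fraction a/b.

F_att = 1·(g−p) = 1·(-2,14) = (-2.0000,14.0000)
o1: d²=101 > ρ²=40 → inactive
o2: d²=337 > ρ²=40 → inactive
o3: d²=40 ≤ ρ²=40; F_rep = 4·(6,2)/40² = (0.0150,0.0050)
F = F_att + ΣF_rep = (-1.9850,14.0050)
Δp = p'−p = (-0.1985,1.4005); α = Δx/Fx = (-397/2000) / (-397/200) = 1/10
check: Δy/Fy = (2801/2000) / (2801/200) = 1/10 ✓

α = 1/10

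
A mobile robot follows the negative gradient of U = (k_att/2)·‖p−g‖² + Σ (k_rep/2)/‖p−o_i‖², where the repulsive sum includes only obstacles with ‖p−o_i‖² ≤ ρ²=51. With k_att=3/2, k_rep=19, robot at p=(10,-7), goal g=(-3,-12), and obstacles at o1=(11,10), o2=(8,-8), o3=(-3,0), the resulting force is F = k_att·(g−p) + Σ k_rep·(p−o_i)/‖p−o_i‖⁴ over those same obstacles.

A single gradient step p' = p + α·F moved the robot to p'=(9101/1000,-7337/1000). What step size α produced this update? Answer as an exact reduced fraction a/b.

α = 1/20

F_att = 3/2·(g−p) = 3/2·(-13,-5) = (-19.5000,-7.5000)
o1: d²=290 > ρ²=51 → inactive
o2: d²=5 ≤ ρ²=51; F_rep = 19·(2,1)/5² = (1.5200,0.7600)
o3: d²=218 > ρ²=51 → inactive
F = F_att + ΣF_rep = (-17.9800,-6.7400)
Δp = p'−p = (-0.8990,-0.3370); α = Δx/Fx = (-899/1000) / (-899/50) = 1/20
check: Δy/Fy = (-337/1000) / (-337/50) = 1/20 ✓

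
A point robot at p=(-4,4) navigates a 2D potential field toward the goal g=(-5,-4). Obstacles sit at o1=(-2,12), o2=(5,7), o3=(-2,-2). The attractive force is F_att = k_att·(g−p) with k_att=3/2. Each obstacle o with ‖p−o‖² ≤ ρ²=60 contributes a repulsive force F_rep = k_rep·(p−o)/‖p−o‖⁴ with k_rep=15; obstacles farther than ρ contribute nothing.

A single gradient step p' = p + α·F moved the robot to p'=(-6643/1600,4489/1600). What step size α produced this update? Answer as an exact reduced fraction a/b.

α = 1/10

F_att = 3/2·(g−p) = 3/2·(-1,-8) = (-1.5000,-12.0000)
o1: d²=68 > ρ²=60 → inactive
o2: d²=90 > ρ²=60 → inactive
o3: d²=40 ≤ ρ²=60; F_rep = 15·(-2,6)/40² = (-0.0187,0.0563)
F = F_att + ΣF_rep = (-1.5188,-11.9437)
Δp = p'−p = (-0.1519,-1.1944); α = Δx/Fx = (-243/1600) / (-243/160) = 1/10
check: Δy/Fy = (-1911/1600) / (-1911/160) = 1/10 ✓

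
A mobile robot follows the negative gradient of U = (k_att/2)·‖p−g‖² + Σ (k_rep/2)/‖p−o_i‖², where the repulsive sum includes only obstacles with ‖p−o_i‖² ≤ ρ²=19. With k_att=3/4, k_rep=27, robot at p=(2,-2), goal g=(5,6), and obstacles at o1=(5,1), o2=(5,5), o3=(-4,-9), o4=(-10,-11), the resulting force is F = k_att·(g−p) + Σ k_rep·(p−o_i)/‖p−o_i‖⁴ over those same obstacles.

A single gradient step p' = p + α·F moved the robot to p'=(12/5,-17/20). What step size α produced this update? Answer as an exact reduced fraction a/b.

α = 1/5

F_att = 3/4·(g−p) = 3/4·(3,8) = (2.2500,6.0000)
o1: d²=18 ≤ ρ²=19; F_rep = 27·(-3,-3)/18² = (-0.2500,-0.2500)
o2: d²=58 > ρ²=19 → inactive
o3: d²=85 > ρ²=19 → inactive
o4: d²=225 > ρ²=19 → inactive
F = F_att + ΣF_rep = (2.0000,5.7500)
Δp = p'−p = (0.4000,1.1500); α = Δx/Fx = (2/5) / (2) = 1/5
check: Δy/Fy = (23/20) / (23/4) = 1/5 ✓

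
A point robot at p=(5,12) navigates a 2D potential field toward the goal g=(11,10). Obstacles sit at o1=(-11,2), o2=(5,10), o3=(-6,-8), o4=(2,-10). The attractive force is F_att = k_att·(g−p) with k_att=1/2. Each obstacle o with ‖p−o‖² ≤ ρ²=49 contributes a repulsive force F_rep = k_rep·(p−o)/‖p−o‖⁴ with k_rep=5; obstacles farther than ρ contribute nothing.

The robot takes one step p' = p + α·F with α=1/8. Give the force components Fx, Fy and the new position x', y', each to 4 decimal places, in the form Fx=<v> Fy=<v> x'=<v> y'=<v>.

F_att = 1/2·(g−p) = 1/2·(6,-2) = (3.0000,-1.0000)
o1: d²=356 > ρ²=49 → inactive
o2: d²=4 ≤ ρ²=49; F_rep = 5·(0,2)/4² = (0.0000,0.6250)
o3: d²=521 > ρ²=49 → inactive
o4: d²=493 > ρ²=49 → inactive
F = F_att + ΣF_rep = (3.0000,-0.3750)
p' = p + 1/8·F = (5.3750,11.9531)

Fx=3.0000 Fy=-0.3750 x'=5.3750 y'=11.9531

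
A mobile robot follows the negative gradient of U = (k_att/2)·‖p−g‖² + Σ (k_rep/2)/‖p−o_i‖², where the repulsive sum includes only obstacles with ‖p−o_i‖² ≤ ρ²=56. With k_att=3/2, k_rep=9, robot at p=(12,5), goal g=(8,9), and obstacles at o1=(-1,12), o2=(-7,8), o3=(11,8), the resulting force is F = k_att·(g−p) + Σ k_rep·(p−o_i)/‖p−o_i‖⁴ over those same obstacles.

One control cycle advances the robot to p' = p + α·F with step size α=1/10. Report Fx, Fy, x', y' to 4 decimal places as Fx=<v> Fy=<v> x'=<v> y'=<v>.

F_att = 3/2·(g−p) = 3/2·(-4,4) = (-6.0000,6.0000)
o1: d²=218 > ρ²=56 → inactive
o2: d²=370 > ρ²=56 → inactive
o3: d²=10 ≤ ρ²=56; F_rep = 9·(1,-3)/10² = (0.0900,-0.2700)
F = F_att + ΣF_rep = (-5.9100,5.7300)
p' = p + 1/10·F = (11.4090,5.5730)

Fx=-5.9100 Fy=5.7300 x'=11.4090 y'=5.5730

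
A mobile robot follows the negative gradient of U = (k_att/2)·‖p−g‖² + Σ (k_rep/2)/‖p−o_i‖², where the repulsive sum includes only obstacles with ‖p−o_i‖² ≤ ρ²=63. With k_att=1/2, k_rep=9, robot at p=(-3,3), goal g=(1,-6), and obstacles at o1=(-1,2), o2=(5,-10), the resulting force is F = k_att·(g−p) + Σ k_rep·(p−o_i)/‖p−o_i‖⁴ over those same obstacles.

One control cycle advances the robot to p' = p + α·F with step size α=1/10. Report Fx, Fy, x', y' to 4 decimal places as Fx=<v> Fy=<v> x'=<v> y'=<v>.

Fx=1.2800 Fy=-4.1400 x'=-2.8720 y'=2.5860

F_att = 1/2·(g−p) = 1/2·(4,-9) = (2.0000,-4.5000)
o1: d²=5 ≤ ρ²=63; F_rep = 9·(-2,1)/5² = (-0.7200,0.3600)
o2: d²=233 > ρ²=63 → inactive
F = F_att + ΣF_rep = (1.2800,-4.1400)
p' = p + 1/10·F = (-2.8720,2.5860)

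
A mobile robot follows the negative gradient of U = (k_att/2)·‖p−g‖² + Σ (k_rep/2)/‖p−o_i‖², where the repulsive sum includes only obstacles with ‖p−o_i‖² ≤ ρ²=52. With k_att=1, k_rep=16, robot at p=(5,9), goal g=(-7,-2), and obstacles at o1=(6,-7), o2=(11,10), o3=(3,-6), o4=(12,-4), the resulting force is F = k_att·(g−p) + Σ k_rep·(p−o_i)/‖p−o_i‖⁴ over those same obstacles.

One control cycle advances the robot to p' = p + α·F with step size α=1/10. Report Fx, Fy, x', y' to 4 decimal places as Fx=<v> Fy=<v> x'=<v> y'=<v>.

F_att = 1·(g−p) = 1·(-12,-11) = (-12.0000,-11.0000)
o1: d²=257 > ρ²=52 → inactive
o2: d²=37 ≤ ρ²=52; F_rep = 16·(-6,-1)/37² = (-0.0701,-0.0117)
o3: d²=229 > ρ²=52 → inactive
o4: d²=218 > ρ²=52 → inactive
F = F_att + ΣF_rep = (-12.0701,-11.0117)
p' = p + 1/10·F = (3.7930,7.8988)

Fx=-12.0701 Fy=-11.0117 x'=3.7930 y'=7.8988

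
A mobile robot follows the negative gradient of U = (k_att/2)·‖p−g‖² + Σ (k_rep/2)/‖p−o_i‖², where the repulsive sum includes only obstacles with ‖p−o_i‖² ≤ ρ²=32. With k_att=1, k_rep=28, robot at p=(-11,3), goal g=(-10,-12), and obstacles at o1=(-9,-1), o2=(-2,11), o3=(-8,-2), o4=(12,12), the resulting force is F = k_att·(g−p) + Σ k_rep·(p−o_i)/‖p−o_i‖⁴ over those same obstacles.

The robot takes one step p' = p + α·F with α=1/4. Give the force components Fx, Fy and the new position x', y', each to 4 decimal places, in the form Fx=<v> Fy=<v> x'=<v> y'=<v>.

Fx=0.8600 Fy=-14.7200 x'=-10.7850 y'=-0.6800

F_att = 1·(g−p) = 1·(1,-15) = (1.0000,-15.0000)
o1: d²=20 ≤ ρ²=32; F_rep = 28·(-2,4)/20² = (-0.1400,0.2800)
o2: d²=145 > ρ²=32 → inactive
o3: d²=34 > ρ²=32 → inactive
o4: d²=610 > ρ²=32 → inactive
F = F_att + ΣF_rep = (0.8600,-14.7200)
p' = p + 1/4·F = (-10.7850,-0.6800)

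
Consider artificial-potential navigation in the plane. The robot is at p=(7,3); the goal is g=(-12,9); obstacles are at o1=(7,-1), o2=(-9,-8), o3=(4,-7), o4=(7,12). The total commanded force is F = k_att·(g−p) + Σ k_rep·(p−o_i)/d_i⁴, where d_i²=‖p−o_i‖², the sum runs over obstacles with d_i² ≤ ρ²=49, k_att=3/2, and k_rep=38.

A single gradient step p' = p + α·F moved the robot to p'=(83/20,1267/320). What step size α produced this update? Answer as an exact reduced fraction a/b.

F_att = 3/2·(g−p) = 3/2·(-19,6) = (-28.5000,9.0000)
o1: d²=16 ≤ ρ²=49; F_rep = 38·(0,4)/16² = (0.0000,0.5938)
o2: d²=377 > ρ²=49 → inactive
o3: d²=109 > ρ²=49 → inactive
o4: d²=81 > ρ²=49 → inactive
F = F_att + ΣF_rep = (-28.5000,9.5938)
Δp = p'−p = (-2.8500,0.9594); α = Δx/Fx = (-57/20) / (-57/2) = 1/10
check: Δy/Fy = (307/320) / (307/32) = 1/10 ✓

α = 1/10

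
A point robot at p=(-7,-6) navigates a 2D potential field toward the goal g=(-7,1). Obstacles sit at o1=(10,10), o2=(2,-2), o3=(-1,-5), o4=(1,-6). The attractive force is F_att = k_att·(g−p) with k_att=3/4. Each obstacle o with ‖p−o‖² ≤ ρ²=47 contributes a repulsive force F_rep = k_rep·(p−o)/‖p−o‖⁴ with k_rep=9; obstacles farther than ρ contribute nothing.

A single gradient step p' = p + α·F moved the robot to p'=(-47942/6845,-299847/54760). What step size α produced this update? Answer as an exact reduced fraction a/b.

F_att = 3/4·(g−p) = 3/4·(0,7) = (0.0000,5.2500)
o1: d²=545 > ρ²=47 → inactive
o2: d²=97 > ρ²=47 → inactive
o3: d²=37 ≤ ρ²=47; F_rep = 9·(-6,-1)/37² = (-0.0394,-0.0066)
o4: d²=64 > ρ²=47 → inactive
F = F_att + ΣF_rep = (-0.0394,5.2434)
Δp = p'−p = (-0.0039,0.5243); α = Δx/Fx = (-27/6845) / (-54/1369) = 1/10
check: Δy/Fy = (28713/54760) / (28713/5476) = 1/10 ✓

α = 1/10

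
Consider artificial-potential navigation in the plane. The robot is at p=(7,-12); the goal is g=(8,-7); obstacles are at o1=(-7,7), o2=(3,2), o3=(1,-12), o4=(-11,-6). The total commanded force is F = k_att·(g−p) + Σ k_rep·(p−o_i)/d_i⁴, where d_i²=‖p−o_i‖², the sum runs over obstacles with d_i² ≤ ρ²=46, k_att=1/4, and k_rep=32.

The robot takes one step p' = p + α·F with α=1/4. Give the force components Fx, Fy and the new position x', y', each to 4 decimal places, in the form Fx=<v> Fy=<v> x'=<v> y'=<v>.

Fx=0.3981 Fy=1.2500 x'=7.0995 y'=-11.6875

F_att = 1/4·(g−p) = 1/4·(1,5) = (0.2500,1.2500)
o1: d²=557 > ρ²=46 → inactive
o2: d²=212 > ρ²=46 → inactive
o3: d²=36 ≤ ρ²=46; F_rep = 32·(6,0)/36² = (0.1481,0.0000)
o4: d²=360 > ρ²=46 → inactive
F = F_att + ΣF_rep = (0.3981,1.2500)
p' = p + 1/4·F = (7.0995,-11.6875)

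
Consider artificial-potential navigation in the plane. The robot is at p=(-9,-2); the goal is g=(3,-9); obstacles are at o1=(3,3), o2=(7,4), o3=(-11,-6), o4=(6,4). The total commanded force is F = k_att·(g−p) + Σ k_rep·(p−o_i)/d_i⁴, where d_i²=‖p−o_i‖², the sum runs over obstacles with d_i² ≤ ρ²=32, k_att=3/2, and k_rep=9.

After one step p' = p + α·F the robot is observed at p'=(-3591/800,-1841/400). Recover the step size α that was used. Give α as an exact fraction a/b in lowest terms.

F_att = 3/2·(g−p) = 3/2·(12,-7) = (18.0000,-10.5000)
o1: d²=169 > ρ²=32 → inactive
o2: d²=292 > ρ²=32 → inactive
o3: d²=20 ≤ ρ²=32; F_rep = 9·(2,4)/20² = (0.0450,0.0900)
o4: d²=261 > ρ²=32 → inactive
F = F_att + ΣF_rep = (18.0450,-10.4100)
Δp = p'−p = (4.5113,-2.6025); α = Δx/Fx = (3609/800) / (3609/200) = 1/4
check: Δy/Fy = (-1041/400) / (-1041/100) = 1/4 ✓

α = 1/4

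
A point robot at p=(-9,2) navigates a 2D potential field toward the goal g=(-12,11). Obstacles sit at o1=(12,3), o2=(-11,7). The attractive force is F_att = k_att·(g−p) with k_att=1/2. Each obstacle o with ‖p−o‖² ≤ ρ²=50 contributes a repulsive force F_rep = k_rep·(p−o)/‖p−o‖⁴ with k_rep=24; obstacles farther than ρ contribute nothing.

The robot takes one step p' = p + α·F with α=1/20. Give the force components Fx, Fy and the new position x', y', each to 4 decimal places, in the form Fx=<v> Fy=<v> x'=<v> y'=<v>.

F_att = 1/2·(g−p) = 1/2·(-3,9) = (-1.5000,4.5000)
o1: d²=442 > ρ²=50 → inactive
o2: d²=29 ≤ ρ²=50; F_rep = 24·(2,-5)/29² = (0.0571,-0.1427)
F = F_att + ΣF_rep = (-1.4429,4.3573)
p' = p + 1/20·F = (-9.0721,2.2179)

Fx=-1.4429 Fy=4.3573 x'=-9.0721 y'=2.2179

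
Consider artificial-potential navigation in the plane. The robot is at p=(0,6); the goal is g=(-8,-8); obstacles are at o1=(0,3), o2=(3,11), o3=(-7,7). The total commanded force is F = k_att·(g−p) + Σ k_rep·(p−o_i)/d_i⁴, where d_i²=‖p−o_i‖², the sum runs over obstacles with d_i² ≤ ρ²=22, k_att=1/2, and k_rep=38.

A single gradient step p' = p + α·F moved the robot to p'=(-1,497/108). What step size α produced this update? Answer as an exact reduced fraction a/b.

F_att = 1/2·(g−p) = 1/2·(-8,-14) = (-4.0000,-7.0000)
o1: d²=9 ≤ ρ²=22; F_rep = 38·(0,3)/9² = (0.0000,1.4074)
o2: d²=34 > ρ²=22 → inactive
o3: d²=50 > ρ²=22 → inactive
F = F_att + ΣF_rep = (-4.0000,-5.5926)
Δp = p'−p = (-1.0000,-1.3981); α = Δx/Fx = (-1) / (-4) = 1/4
check: Δy/Fy = (-151/108) / (-151/27) = 1/4 ✓

α = 1/4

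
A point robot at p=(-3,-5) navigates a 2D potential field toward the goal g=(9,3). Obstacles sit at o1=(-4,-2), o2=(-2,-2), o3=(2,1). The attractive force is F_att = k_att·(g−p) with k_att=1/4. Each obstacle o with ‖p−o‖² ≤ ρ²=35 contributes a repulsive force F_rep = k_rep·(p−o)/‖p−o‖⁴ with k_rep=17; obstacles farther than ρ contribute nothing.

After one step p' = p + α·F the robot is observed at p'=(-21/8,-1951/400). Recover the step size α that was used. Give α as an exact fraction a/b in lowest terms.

α = 1/8

F_att = 1/4·(g−p) = 1/4·(12,8) = (3.0000,2.0000)
o1: d²=10 ≤ ρ²=35; F_rep = 17·(1,-3)/10² = (0.1700,-0.5100)
o2: d²=10 ≤ ρ²=35; F_rep = 17·(-1,-3)/10² = (-0.1700,-0.5100)
o3: d²=61 > ρ²=35 → inactive
F = F_att + ΣF_rep = (3.0000,0.9800)
Δp = p'−p = (0.3750,0.1225); α = Δx/Fx = (3/8) / (3) = 1/8
check: Δy/Fy = (49/400) / (49/50) = 1/8 ✓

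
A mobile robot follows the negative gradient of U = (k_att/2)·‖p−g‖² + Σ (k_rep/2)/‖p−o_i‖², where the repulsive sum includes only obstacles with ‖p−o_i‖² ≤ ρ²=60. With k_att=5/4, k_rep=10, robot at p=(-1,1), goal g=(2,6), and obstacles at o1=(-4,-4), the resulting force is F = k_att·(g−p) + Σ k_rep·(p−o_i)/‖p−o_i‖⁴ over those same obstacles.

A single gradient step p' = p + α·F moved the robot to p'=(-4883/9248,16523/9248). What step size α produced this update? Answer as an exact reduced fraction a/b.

F_att = 5/4·(g−p) = 5/4·(3,5) = (3.7500,6.2500)
o1: d²=34 ≤ ρ²=60; F_rep = 10·(3,5)/34² = (0.0260,0.0433)
F = F_att + ΣF_rep = (3.7760,6.2933)
Δp = p'−p = (0.4720,0.7867); α = Δx/Fx = (4365/9248) / (4365/1156) = 1/8
check: Δy/Fy = (7275/9248) / (7275/1156) = 1/8 ✓

α = 1/8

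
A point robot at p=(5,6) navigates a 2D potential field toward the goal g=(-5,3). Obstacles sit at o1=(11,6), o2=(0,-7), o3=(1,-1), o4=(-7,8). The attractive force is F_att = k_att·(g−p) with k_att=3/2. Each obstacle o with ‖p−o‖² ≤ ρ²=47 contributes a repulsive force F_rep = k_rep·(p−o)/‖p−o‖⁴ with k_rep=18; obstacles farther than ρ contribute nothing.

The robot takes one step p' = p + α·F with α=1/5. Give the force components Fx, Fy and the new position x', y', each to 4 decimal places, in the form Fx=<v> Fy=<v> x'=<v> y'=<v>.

F_att = 3/2·(g−p) = 3/2·(-10,-3) = (-15.0000,-4.5000)
o1: d²=36 ≤ ρ²=47; F_rep = 18·(-6,0)/36² = (-0.0833,0.0000)
o2: d²=194 > ρ²=47 → inactive
o3: d²=65 > ρ²=47 → inactive
o4: d²=148 > ρ²=47 → inactive
F = F_att + ΣF_rep = (-15.0833,-4.5000)
p' = p + 1/5·F = (1.9833,5.1000)

Fx=-15.0833 Fy=-4.5000 x'=1.9833 y'=5.1000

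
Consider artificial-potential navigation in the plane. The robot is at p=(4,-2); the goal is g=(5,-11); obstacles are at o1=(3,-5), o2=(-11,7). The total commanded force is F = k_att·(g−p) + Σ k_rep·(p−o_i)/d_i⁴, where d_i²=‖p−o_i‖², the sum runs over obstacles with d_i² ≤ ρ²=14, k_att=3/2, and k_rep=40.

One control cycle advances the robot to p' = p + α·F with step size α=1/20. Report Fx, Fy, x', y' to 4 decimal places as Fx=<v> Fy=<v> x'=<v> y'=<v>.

F_att = 3/2·(g−p) = 3/2·(1,-9) = (1.5000,-13.5000)
o1: d²=10 ≤ ρ²=14; F_rep = 40·(1,3)/10² = (0.4000,1.2000)
o2: d²=306 > ρ²=14 → inactive
F = F_att + ΣF_rep = (1.9000,-12.3000)
p' = p + 1/20·F = (4.0950,-2.6150)

Fx=1.9000 Fy=-12.3000 x'=4.0950 y'=-2.6150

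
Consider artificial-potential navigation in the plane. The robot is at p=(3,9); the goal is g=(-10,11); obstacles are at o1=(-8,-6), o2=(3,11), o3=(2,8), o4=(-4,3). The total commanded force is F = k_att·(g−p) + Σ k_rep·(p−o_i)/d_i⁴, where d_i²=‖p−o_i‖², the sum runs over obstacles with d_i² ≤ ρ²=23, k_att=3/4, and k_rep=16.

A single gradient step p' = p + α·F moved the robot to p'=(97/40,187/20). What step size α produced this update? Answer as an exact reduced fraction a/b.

α = 1/10

F_att = 3/4·(g−p) = 3/4·(-13,2) = (-9.7500,1.5000)
o1: d²=346 > ρ²=23 → inactive
o2: d²=4 ≤ ρ²=23; F_rep = 16·(0,-2)/4² = (0.0000,-2.0000)
o3: d²=2 ≤ ρ²=23; F_rep = 16·(1,1)/2² = (4.0000,4.0000)
o4: d²=85 > ρ²=23 → inactive
F = F_att + ΣF_rep = (-5.7500,3.5000)
Δp = p'−p = (-0.5750,0.3500); α = Δx/Fx = (-23/40) / (-23/4) = 1/10
check: Δy/Fy = (7/20) / (7/2) = 1/10 ✓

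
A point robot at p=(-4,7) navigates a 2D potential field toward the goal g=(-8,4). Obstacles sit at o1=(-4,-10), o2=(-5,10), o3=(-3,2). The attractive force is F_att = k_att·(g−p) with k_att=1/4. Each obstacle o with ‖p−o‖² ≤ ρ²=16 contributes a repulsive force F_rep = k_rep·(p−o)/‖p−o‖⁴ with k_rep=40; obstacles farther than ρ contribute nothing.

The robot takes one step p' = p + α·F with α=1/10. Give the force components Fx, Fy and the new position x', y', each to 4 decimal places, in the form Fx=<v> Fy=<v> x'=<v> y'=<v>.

F_att = 1/4·(g−p) = 1/4·(-4,-3) = (-1.0000,-0.7500)
o1: d²=289 > ρ²=16 → inactive
o2: d²=10 ≤ ρ²=16; F_rep = 40·(1,-3)/10² = (0.4000,-1.2000)
o3: d²=26 > ρ²=16 → inactive
F = F_att + ΣF_rep = (-0.6000,-1.9500)
p' = p + 1/10·F = (-4.0600,6.8050)

Fx=-0.6000 Fy=-1.9500 x'=-4.0600 y'=6.8050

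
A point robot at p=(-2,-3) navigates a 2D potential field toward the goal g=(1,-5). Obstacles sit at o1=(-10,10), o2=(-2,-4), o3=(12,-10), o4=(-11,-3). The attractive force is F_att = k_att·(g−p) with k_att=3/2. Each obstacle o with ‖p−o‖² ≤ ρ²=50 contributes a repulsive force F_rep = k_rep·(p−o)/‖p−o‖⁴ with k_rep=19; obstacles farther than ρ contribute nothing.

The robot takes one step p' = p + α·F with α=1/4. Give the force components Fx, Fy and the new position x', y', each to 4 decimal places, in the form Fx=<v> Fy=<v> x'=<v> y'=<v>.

Fx=4.5000 Fy=16.0000 x'=-0.8750 y'=1.0000

F_att = 3/2·(g−p) = 3/2·(3,-2) = (4.5000,-3.0000)
o1: d²=233 > ρ²=50 → inactive
o2: d²=1 ≤ ρ²=50; F_rep = 19·(0,1)/1² = (0.0000,19.0000)
o3: d²=245 > ρ²=50 → inactive
o4: d²=81 > ρ²=50 → inactive
F = F_att + ΣF_rep = (4.5000,16.0000)
p' = p + 1/4·F = (-0.8750,1.0000)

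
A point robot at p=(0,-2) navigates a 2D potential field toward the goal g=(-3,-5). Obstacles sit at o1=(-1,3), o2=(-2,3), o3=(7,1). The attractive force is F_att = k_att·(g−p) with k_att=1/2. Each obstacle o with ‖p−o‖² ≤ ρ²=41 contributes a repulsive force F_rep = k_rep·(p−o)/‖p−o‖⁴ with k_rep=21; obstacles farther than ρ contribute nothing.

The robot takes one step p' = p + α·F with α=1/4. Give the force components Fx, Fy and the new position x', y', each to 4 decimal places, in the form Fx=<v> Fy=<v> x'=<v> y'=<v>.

F_att = 1/2·(g−p) = 1/2·(-3,-3) = (-1.5000,-1.5000)
o1: d²=26 ≤ ρ²=41; F_rep = 21·(1,-5)/26² = (0.0311,-0.1553)
o2: d²=29 ≤ ρ²=41; F_rep = 21·(2,-5)/29² = (0.0499,-0.1249)
o3: d²=58 > ρ²=41 → inactive
F = F_att + ΣF_rep = (-1.4190,-1.7802)
p' = p + 1/4·F = (-0.3547,-2.4450)

Fx=-1.4190 Fy=-1.7802 x'=-0.3547 y'=-2.4450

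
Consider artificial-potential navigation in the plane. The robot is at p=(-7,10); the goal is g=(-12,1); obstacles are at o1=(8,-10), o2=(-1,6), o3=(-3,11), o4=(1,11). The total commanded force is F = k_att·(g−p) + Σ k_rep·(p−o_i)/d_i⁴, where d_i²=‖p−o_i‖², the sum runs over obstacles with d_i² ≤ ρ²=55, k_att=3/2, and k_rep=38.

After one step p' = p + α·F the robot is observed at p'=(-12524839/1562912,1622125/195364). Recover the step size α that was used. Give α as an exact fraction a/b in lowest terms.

F_att = 3/2·(g−p) = 3/2·(-5,-9) = (-7.5000,-13.5000)
o1: d²=625 > ρ²=55 → inactive
o2: d²=52 ≤ ρ²=55; F_rep = 38·(-6,4)/52² = (-0.0843,0.0562)
o3: d²=17 ≤ ρ²=55; F_rep = 38·(-4,-1)/17² = (-0.5260,-0.1315)
o4: d²=65 > ρ²=55 → inactive
F = F_att + ΣF_rep = (-8.1103,-13.5753)
Δp = p'−p = (-1.0138,-1.6969); α = Δx/Fx = (-1584455/1562912) / (-1584455/195364) = 1/8
check: Δy/Fy = (-331515/195364) / (-663030/48841) = 1/8 ✓

α = 1/8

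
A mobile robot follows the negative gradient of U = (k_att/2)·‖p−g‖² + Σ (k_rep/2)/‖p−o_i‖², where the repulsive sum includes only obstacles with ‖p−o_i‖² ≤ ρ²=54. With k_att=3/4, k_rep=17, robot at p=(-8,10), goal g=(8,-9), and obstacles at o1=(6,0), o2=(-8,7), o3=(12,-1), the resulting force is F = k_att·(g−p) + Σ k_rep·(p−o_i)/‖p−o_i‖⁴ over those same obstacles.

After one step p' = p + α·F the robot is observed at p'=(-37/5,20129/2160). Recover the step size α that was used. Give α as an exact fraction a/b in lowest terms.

α = 1/20

F_att = 3/4·(g−p) = 3/4·(16,-19) = (12.0000,-14.2500)
o1: d²=296 > ρ²=54 → inactive
o2: d²=9 ≤ ρ²=54; F_rep = 17·(0,3)/9² = (0.0000,0.6296)
o3: d²=521 > ρ²=54 → inactive
F = F_att + ΣF_rep = (12.0000,-13.6204)
Δp = p'−p = (0.6000,-0.6810); α = Δx/Fx = (3/5) / (12) = 1/20
check: Δy/Fy = (-1471/2160) / (-1471/108) = 1/20 ✓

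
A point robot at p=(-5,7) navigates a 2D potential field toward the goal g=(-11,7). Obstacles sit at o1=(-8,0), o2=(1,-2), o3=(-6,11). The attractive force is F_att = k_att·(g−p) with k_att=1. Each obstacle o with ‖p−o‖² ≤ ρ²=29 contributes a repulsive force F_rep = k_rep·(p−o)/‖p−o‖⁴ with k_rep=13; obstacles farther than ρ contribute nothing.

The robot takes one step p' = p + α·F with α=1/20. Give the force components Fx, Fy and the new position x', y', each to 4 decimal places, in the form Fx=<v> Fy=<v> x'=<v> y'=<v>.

F_att = 1·(g−p) = 1·(-6,0) = (-6.0000,0.0000)
o1: d²=58 > ρ²=29 → inactive
o2: d²=117 > ρ²=29 → inactive
o3: d²=17 ≤ ρ²=29; F_rep = 13·(1,-4)/17² = (0.0450,-0.1799)
F = F_att + ΣF_rep = (-5.9550,-0.1799)
p' = p + 1/20·F = (-5.2978,6.9910)

Fx=-5.9550 Fy=-0.1799 x'=-5.2978 y'=6.9910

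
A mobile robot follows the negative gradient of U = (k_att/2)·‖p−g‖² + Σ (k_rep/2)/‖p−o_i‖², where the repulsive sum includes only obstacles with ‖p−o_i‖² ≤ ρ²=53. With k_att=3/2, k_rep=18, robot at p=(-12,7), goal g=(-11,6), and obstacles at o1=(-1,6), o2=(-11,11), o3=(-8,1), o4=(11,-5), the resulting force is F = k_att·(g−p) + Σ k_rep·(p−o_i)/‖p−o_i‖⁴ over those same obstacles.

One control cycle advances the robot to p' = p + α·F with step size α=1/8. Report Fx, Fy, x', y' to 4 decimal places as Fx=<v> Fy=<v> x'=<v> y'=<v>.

Fx=1.4111 Fy=-1.7092 x'=-11.8236 y'=6.7864

F_att = 3/2·(g−p) = 3/2·(1,-1) = (1.5000,-1.5000)
o1: d²=122 > ρ²=53 → inactive
o2: d²=17 ≤ ρ²=53; F_rep = 18·(-1,-4)/17² = (-0.0623,-0.2491)
o3: d²=52 ≤ ρ²=53; F_rep = 18·(-4,6)/52² = (-0.0266,0.0399)
o4: d²=673 > ρ²=53 → inactive
F = F_att + ΣF_rep = (1.4111,-1.7092)
p' = p + 1/8·F = (-11.8236,6.7864)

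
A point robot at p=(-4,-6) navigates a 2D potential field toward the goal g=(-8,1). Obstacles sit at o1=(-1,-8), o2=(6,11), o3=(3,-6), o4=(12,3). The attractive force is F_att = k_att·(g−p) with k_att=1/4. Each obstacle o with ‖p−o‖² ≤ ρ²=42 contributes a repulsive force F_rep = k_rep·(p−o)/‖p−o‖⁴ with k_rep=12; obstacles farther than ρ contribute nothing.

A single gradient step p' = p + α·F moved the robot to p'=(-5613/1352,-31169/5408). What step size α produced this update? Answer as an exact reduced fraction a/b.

α = 1/8

F_att = 1/4·(g−p) = 1/4·(-4,7) = (-1.0000,1.7500)
o1: d²=13 ≤ ρ²=42; F_rep = 12·(-3,2)/13² = (-0.2130,0.1420)
o2: d²=389 > ρ²=42 → inactive
o3: d²=49 > ρ²=42 → inactive
o4: d²=337 > ρ²=42 → inactive
F = F_att + ΣF_rep = (-1.2130,1.8920)
Δp = p'−p = (-0.1516,0.2365); α = Δx/Fx = (-205/1352) / (-205/169) = 1/8
check: Δy/Fy = (1279/5408) / (1279/676) = 1/8 ✓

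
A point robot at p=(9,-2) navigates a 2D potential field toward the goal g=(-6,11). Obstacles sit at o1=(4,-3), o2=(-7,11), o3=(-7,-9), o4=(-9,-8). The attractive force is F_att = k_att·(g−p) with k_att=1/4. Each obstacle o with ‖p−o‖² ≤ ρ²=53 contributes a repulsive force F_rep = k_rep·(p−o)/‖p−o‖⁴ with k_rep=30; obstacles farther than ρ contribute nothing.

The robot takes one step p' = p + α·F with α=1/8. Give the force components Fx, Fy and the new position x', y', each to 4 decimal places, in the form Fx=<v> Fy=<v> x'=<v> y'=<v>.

F_att = 1/4·(g−p) = 1/4·(-15,13) = (-3.7500,3.2500)
o1: d²=26 ≤ ρ²=53; F_rep = 30·(5,1)/26² = (0.2219,0.0444)
o2: d²=425 > ρ²=53 → inactive
o3: d²=305 > ρ²=53 → inactive
o4: d²=360 > ρ²=53 → inactive
F = F_att + ΣF_rep = (-3.5281,3.2944)
p' = p + 1/8·F = (8.5590,-1.5882)

Fx=-3.5281 Fy=3.2944 x'=8.5590 y'=-1.5882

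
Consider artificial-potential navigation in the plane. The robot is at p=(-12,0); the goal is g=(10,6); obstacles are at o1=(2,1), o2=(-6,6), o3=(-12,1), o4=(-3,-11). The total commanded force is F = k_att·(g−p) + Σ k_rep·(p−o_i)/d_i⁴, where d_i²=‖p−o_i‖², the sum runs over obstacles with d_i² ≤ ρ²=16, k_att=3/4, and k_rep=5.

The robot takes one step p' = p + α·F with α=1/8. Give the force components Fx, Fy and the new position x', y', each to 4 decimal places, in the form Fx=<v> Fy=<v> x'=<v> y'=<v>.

F_att = 3/4·(g−p) = 3/4·(22,6) = (16.5000,4.5000)
o1: d²=197 > ρ²=16 → inactive
o2: d²=72 > ρ²=16 → inactive
o3: d²=1 ≤ ρ²=16; F_rep = 5·(0,-1)/1² = (0.0000,-5.0000)
o4: d²=202 > ρ²=16 → inactive
F = F_att + ΣF_rep = (16.5000,-0.5000)
p' = p + 1/8·F = (-9.9375,-0.0625)

Fx=16.5000 Fy=-0.5000 x'=-9.9375 y'=-0.0625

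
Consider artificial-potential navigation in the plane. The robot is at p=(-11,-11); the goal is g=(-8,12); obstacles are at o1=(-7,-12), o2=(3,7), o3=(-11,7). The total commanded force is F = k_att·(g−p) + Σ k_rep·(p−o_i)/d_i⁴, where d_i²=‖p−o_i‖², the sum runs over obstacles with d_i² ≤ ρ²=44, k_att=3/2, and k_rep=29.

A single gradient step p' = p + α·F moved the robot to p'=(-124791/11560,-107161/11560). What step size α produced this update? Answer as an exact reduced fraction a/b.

α = 1/20

F_att = 3/2·(g−p) = 3/2·(3,23) = (4.5000,34.5000)
o1: d²=17 ≤ ρ²=44; F_rep = 29·(-4,1)/17² = (-0.4014,0.1003)
o2: d²=520 > ρ²=44 → inactive
o3: d²=324 > ρ²=44 → inactive
F = F_att + ΣF_rep = (4.0986,34.6003)
Δp = p'−p = (0.2049,1.7300); α = Δx/Fx = (2369/11560) / (2369/578) = 1/20
check: Δy/Fy = (19999/11560) / (19999/578) = 1/20 ✓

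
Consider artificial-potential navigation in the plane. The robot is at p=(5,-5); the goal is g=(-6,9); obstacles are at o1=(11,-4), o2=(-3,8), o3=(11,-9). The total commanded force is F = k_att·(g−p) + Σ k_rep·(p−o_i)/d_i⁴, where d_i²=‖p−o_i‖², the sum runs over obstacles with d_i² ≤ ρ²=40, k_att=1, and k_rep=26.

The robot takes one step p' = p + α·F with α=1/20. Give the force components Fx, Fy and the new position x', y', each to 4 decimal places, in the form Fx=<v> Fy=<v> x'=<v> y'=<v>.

Fx=-11.1140 Fy=13.9810 x'=4.4443 y'=-4.3009

F_att = 1·(g−p) = 1·(-11,14) = (-11.0000,14.0000)
o1: d²=37 ≤ ρ²=40; F_rep = 26·(-6,-1)/37² = (-0.1140,-0.0190)
o2: d²=233 > ρ²=40 → inactive
o3: d²=52 > ρ²=40 → inactive
F = F_att + ΣF_rep = (-11.1140,13.9810)
p' = p + 1/20·F = (4.4443,-4.3009)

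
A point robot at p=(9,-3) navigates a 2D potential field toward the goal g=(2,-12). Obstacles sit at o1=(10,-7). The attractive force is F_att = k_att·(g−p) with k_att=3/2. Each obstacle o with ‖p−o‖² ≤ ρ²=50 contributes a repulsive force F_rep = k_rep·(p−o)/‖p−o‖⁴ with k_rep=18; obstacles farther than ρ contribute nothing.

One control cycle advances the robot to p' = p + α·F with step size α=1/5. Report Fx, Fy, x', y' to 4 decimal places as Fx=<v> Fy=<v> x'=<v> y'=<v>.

Fx=-10.5623 Fy=-13.2509 x'=6.8875 y'=-5.6502

F_att = 3/2·(g−p) = 3/2·(-7,-9) = (-10.5000,-13.5000)
o1: d²=17 ≤ ρ²=50; F_rep = 18·(-1,4)/17² = (-0.0623,0.2491)
F = F_att + ΣF_rep = (-10.5623,-13.2509)
p' = p + 1/5·F = (6.8875,-5.6502)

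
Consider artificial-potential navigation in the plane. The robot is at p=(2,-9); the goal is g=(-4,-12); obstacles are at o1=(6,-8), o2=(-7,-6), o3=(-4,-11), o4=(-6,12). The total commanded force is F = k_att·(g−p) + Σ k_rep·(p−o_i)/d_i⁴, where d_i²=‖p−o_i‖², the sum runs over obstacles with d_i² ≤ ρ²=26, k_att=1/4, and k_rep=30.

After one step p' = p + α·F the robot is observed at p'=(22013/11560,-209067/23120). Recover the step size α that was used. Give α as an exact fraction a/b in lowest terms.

α = 1/20

F_att = 1/4·(g−p) = 1/4·(-6,-3) = (-1.5000,-0.7500)
o1: d²=17 ≤ ρ²=26; F_rep = 30·(-4,-1)/17² = (-0.4152,-0.1038)
o2: d²=90 > ρ²=26 → inactive
o3: d²=40 > ρ²=26 → inactive
o4: d²=505 > ρ²=26 → inactive
F = F_att + ΣF_rep = (-1.9152,-0.8538)
Δp = p'−p = (-0.0958,-0.0427); α = Δx/Fx = (-1107/11560) / (-1107/578) = 1/20
check: Δy/Fy = (-987/23120) / (-987/1156) = 1/20 ✓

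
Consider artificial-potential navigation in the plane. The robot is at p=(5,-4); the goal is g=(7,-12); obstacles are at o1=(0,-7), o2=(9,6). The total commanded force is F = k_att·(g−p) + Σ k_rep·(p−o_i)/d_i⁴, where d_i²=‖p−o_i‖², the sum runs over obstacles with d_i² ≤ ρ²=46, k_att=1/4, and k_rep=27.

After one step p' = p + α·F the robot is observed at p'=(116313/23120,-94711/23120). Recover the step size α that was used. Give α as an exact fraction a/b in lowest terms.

F_att = 1/4·(g−p) = 1/4·(2,-8) = (0.5000,-2.0000)
o1: d²=34 ≤ ρ²=46; F_rep = 27·(5,3)/34² = (0.1168,0.0701)
o2: d²=116 > ρ²=46 → inactive
F = F_att + ΣF_rep = (0.6168,-1.9299)
Δp = p'−p = (0.0308,-0.0965); α = Δx/Fx = (713/23120) / (713/1156) = 1/20
check: Δy/Fy = (-2231/23120) / (-2231/1156) = 1/20 ✓

α = 1/20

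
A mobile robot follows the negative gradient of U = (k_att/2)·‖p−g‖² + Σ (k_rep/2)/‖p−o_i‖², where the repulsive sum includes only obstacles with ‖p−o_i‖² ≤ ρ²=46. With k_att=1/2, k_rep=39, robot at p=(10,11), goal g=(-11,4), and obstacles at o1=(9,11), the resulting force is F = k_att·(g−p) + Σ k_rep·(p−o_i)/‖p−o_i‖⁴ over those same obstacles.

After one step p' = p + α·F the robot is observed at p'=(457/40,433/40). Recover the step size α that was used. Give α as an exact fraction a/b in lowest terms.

α = 1/20

F_att = 1/2·(g−p) = 1/2·(-21,-7) = (-10.5000,-3.5000)
o1: d²=1 ≤ ρ²=46; F_rep = 39·(1,0)/1² = (39.0000,0.0000)
F = F_att + ΣF_rep = (28.5000,-3.5000)
Δp = p'−p = (1.4250,-0.1750); α = Δx/Fx = (57/40) / (57/2) = 1/20
check: Δy/Fy = (-7/40) / (-7/2) = 1/20 ✓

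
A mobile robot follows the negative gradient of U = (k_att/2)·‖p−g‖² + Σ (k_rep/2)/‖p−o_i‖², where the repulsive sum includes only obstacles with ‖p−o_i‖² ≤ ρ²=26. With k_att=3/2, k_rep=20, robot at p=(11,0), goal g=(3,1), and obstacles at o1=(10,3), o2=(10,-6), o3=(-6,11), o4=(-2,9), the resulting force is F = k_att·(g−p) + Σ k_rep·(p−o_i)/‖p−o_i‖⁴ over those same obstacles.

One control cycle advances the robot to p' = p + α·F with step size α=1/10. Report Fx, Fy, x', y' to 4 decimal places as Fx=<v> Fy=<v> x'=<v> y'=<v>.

Fx=-11.8000 Fy=0.9000 x'=9.8200 y'=0.0900

F_att = 3/2·(g−p) = 3/2·(-8,1) = (-12.0000,1.5000)
o1: d²=10 ≤ ρ²=26; F_rep = 20·(1,-3)/10² = (0.2000,-0.6000)
o2: d²=37 > ρ²=26 → inactive
o3: d²=410 > ρ²=26 → inactive
o4: d²=250 > ρ²=26 → inactive
F = F_att + ΣF_rep = (-11.8000,0.9000)
p' = p + 1/10·F = (9.8200,0.0900)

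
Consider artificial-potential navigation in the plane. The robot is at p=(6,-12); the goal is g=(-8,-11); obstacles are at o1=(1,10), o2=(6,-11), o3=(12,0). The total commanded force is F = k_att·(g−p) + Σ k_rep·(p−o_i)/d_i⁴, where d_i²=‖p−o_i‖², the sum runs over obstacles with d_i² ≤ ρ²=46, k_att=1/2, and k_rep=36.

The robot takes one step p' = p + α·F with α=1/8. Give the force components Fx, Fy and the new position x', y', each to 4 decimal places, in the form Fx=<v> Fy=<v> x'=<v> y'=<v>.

F_att = 1/2·(g−p) = 1/2·(-14,1) = (-7.0000,0.5000)
o1: d²=509 > ρ²=46 → inactive
o2: d²=1 ≤ ρ²=46; F_rep = 36·(0,-1)/1² = (0.0000,-36.0000)
o3: d²=180 > ρ²=46 → inactive
F = F_att + ΣF_rep = (-7.0000,-35.5000)
p' = p + 1/8·F = (5.1250,-16.4375)

Fx=-7.0000 Fy=-35.5000 x'=5.1250 y'=-16.4375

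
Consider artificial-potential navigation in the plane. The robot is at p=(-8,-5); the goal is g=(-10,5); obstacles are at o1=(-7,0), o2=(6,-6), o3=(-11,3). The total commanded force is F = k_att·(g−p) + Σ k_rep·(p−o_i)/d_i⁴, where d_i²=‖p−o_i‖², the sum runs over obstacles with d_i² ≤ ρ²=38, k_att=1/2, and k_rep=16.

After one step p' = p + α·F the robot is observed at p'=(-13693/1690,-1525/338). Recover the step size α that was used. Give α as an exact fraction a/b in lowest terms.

α = 1/10

F_att = 1/2·(g−p) = 1/2·(-2,10) = (-1.0000,5.0000)
o1: d²=26 ≤ ρ²=38; F_rep = 16·(-1,-5)/26² = (-0.0237,-0.1183)
o2: d²=197 > ρ²=38 → inactive
o3: d²=73 > ρ²=38 → inactive
F = F_att + ΣF_rep = (-1.0237,4.8817)
Δp = p'−p = (-0.1024,0.4882); α = Δx/Fx = (-173/1690) / (-173/169) = 1/10
check: Δy/Fy = (165/338) / (825/169) = 1/10 ✓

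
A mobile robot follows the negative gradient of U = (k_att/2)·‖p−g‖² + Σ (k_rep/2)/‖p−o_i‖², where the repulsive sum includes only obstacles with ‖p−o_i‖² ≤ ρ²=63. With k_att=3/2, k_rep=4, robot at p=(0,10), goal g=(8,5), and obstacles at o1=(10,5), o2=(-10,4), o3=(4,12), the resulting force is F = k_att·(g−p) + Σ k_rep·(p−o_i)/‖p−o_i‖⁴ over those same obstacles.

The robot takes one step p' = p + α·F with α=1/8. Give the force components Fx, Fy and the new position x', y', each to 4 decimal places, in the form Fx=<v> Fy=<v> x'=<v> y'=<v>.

Fx=11.9600 Fy=-7.5200 x'=1.4950 y'=9.0600

F_att = 3/2·(g−p) = 3/2·(8,-5) = (12.0000,-7.5000)
o1: d²=125 > ρ²=63 → inactive
o2: d²=136 > ρ²=63 → inactive
o3: d²=20 ≤ ρ²=63; F_rep = 4·(-4,-2)/20² = (-0.0400,-0.0200)
F = F_att + ΣF_rep = (11.9600,-7.5200)
p' = p + 1/8·F = (1.4950,9.0600)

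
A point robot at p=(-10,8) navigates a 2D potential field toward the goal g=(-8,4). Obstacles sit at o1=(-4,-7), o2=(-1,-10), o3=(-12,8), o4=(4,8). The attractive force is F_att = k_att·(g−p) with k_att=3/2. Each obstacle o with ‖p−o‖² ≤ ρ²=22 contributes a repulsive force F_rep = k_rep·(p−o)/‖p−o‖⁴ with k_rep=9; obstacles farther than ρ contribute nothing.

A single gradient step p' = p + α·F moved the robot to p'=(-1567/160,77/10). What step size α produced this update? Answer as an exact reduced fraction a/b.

α = 1/20

F_att = 3/2·(g−p) = 3/2·(2,-4) = (3.0000,-6.0000)
o1: d²=261 > ρ²=22 → inactive
o2: d²=405 > ρ²=22 → inactive
o3: d²=4 ≤ ρ²=22; F_rep = 9·(2,0)/4² = (1.1250,0.0000)
o4: d²=196 > ρ²=22 → inactive
F = F_att + ΣF_rep = (4.1250,-6.0000)
Δp = p'−p = (0.2062,-0.3000); α = Δx/Fx = (33/160) / (33/8) = 1/20
check: Δy/Fy = (-3/10) / (-6) = 1/20 ✓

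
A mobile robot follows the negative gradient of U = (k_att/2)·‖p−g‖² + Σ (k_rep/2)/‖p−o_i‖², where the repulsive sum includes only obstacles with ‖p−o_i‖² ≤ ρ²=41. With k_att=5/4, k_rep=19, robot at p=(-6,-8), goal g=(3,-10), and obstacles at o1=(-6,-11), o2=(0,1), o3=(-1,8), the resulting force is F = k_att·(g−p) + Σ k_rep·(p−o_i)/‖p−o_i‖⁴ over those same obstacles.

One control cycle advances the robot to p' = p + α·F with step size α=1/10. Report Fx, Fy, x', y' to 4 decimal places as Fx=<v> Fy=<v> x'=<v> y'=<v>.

F_att = 5/4·(g−p) = 5/4·(9,-2) = (11.2500,-2.5000)
o1: d²=9 ≤ ρ²=41; F_rep = 19·(0,3)/9² = (0.0000,0.7037)
o2: d²=117 > ρ²=41 → inactive
o3: d²=281 > ρ²=41 → inactive
F = F_att + ΣF_rep = (11.2500,-1.7963)
p' = p + 1/10·F = (-4.8750,-8.1796)

Fx=11.2500 Fy=-1.7963 x'=-4.8750 y'=-8.1796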